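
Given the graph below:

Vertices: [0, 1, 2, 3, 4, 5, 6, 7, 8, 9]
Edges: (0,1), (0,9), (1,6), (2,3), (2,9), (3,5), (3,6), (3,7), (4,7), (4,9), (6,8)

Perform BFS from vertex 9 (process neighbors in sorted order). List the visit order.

BFS from vertex 9 (neighbors processed in ascending order):
Visit order: 9, 0, 2, 4, 1, 3, 7, 6, 5, 8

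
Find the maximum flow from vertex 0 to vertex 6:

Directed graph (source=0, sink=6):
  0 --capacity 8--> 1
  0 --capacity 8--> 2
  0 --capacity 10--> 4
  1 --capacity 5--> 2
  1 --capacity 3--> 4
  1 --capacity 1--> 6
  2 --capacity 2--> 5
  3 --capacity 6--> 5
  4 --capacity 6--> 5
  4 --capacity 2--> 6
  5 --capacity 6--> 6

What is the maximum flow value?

Computing max flow:
  Flow on (0->1): 4/8
  Flow on (0->4): 5/10
  Flow on (1->4): 3/3
  Flow on (1->6): 1/1
  Flow on (4->5): 6/6
  Flow on (4->6): 2/2
  Flow on (5->6): 6/6
Maximum flow = 9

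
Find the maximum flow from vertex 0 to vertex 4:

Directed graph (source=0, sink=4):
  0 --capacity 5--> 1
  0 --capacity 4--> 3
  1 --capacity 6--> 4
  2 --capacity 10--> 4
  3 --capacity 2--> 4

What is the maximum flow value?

Computing max flow:
  Flow on (0->1): 5/5
  Flow on (0->3): 2/4
  Flow on (1->4): 5/6
  Flow on (3->4): 2/2
Maximum flow = 7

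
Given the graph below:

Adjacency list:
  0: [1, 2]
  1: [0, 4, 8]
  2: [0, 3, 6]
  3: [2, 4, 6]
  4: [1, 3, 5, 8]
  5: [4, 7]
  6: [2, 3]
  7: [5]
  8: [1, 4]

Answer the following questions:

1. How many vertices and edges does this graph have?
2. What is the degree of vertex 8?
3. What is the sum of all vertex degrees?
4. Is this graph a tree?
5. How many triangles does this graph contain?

Count: 9 vertices, 11 edges.
Vertex 8 has neighbors [1, 4], degree = 2.
Handshaking lemma: 2 * 11 = 22.
A tree on 9 vertices has 8 edges. This graph has 11 edges (3 extra). Not a tree.
Number of triangles = 2.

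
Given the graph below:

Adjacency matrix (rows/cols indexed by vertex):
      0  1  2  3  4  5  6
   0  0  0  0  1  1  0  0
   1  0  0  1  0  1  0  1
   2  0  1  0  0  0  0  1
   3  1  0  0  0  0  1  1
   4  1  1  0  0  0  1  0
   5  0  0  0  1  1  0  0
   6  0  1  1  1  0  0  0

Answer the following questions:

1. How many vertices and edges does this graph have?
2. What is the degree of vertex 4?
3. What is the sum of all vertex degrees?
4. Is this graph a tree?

Count: 7 vertices, 9 edges.
Vertex 4 has neighbors [0, 1, 5], degree = 3.
Handshaking lemma: 2 * 9 = 18.
A tree on 7 vertices has 6 edges. This graph has 9 edges (3 extra). Not a tree.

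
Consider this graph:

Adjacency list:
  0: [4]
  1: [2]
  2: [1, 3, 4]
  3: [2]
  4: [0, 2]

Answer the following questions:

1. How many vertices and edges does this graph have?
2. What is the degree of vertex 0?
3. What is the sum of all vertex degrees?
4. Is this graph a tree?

Count: 5 vertices, 4 edges.
Vertex 0 has neighbors [4], degree = 1.
Handshaking lemma: 2 * 4 = 8.
A graph is a tree iff it is connected and has exactly n-1 edges. This graph is connected (all 5 vertices in one component) and has 5-1 = 4 edges. It is a tree.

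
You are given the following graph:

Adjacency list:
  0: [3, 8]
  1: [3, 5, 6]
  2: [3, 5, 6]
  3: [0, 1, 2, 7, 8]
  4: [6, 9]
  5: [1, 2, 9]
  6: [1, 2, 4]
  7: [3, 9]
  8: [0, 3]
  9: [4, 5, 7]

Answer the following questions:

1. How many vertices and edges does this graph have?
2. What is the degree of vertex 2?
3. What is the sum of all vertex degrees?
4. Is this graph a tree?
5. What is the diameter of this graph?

Count: 10 vertices, 14 edges.
Vertex 2 has neighbors [3, 5, 6], degree = 3.
Handshaking lemma: 2 * 14 = 28.
A tree on 10 vertices has 9 edges. This graph has 14 edges (5 extra). Not a tree.
Diameter (longest shortest path) = 4.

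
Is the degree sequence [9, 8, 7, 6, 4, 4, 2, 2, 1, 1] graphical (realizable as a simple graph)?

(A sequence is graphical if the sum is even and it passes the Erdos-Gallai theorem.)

Sum of degrees = 44. Sum is even but fails Erdos-Gallai. The sequence is NOT graphical.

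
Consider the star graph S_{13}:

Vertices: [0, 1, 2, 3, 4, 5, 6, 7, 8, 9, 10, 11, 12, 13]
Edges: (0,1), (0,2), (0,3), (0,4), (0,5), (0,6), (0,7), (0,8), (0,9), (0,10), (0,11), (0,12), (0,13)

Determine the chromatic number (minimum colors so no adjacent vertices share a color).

S_{13} has one hub adjacent to 13 leaves; leaves are pairwise non-adjacent.
Color the hub 0 and every leaf 1.
Chromatic number = 2.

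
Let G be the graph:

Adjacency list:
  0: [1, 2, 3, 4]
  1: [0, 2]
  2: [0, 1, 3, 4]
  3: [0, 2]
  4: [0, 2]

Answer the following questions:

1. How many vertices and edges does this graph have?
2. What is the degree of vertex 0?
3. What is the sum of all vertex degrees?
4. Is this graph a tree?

Count: 5 vertices, 7 edges.
Vertex 0 has neighbors [1, 2, 3, 4], degree = 4.
Handshaking lemma: 2 * 7 = 14.
A tree on 5 vertices has 4 edges. This graph has 7 edges (3 extra). Not a tree.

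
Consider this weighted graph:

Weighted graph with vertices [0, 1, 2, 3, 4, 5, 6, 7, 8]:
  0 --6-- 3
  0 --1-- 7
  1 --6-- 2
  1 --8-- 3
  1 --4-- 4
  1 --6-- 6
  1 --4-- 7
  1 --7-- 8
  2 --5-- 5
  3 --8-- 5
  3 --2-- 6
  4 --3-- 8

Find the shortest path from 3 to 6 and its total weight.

Using Dijkstra's algorithm from vertex 3:
Shortest path: 3 -> 6
Total weight: 2 = 2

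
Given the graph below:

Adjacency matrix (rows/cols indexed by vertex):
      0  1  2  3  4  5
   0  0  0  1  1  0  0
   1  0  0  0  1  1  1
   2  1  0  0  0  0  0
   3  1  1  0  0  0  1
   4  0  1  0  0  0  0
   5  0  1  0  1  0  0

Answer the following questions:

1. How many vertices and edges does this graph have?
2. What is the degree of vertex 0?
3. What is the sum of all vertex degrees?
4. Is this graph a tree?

Count: 6 vertices, 6 edges.
Vertex 0 has neighbors [2, 3], degree = 2.
Handshaking lemma: 2 * 6 = 12.
A tree on 6 vertices has 5 edges. This graph has 6 edges (1 extra). Not a tree.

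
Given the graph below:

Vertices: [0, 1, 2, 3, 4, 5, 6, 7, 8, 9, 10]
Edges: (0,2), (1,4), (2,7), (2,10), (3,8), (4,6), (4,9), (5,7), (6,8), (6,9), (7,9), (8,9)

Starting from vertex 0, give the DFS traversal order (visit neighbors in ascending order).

DFS from vertex 0 (neighbors processed in ascending order):
Visit order: 0, 2, 7, 5, 9, 4, 1, 6, 8, 3, 10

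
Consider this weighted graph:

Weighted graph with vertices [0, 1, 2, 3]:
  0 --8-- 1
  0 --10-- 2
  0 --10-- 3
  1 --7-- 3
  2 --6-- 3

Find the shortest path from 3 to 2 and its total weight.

Using Dijkstra's algorithm from vertex 3:
Shortest path: 3 -> 2
Total weight: 6 = 6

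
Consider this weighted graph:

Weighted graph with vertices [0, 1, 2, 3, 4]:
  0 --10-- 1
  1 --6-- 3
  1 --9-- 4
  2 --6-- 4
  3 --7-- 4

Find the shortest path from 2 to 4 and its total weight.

Using Dijkstra's algorithm from vertex 2:
Shortest path: 2 -> 4
Total weight: 6 = 6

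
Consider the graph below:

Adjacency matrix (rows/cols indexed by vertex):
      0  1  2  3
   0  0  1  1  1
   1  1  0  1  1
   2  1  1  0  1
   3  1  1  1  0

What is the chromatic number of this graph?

The graph has a maximum clique of size 4 (lower bound on chromatic number).
A valid 4-coloring: {0: 0, 1: 1, 2: 2, 3: 3}.
Chromatic number = 4.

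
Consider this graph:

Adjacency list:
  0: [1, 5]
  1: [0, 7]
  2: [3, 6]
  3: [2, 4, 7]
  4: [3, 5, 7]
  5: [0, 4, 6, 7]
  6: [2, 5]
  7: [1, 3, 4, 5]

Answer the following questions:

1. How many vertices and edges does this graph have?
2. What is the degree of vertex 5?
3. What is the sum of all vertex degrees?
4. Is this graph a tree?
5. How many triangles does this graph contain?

Count: 8 vertices, 11 edges.
Vertex 5 has neighbors [0, 4, 6, 7], degree = 4.
Handshaking lemma: 2 * 11 = 22.
A tree on 8 vertices has 7 edges. This graph has 11 edges (4 extra). Not a tree.
Number of triangles = 2.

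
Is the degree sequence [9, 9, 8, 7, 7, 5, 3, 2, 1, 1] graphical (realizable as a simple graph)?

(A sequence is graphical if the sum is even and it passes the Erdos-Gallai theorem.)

Sum of degrees = 52. Sum is even but fails Erdos-Gallai. The sequence is NOT graphical.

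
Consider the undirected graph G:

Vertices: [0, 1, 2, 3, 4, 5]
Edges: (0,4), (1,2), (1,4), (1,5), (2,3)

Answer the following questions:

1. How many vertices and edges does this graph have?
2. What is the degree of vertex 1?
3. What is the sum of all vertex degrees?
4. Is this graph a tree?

Count: 6 vertices, 5 edges.
Vertex 1 has neighbors [2, 4, 5], degree = 3.
Handshaking lemma: 2 * 5 = 10.
A graph is a tree iff it is connected and has exactly n-1 edges. This graph is connected (all 6 vertices in one component) and has 6-1 = 5 edges. It is a tree.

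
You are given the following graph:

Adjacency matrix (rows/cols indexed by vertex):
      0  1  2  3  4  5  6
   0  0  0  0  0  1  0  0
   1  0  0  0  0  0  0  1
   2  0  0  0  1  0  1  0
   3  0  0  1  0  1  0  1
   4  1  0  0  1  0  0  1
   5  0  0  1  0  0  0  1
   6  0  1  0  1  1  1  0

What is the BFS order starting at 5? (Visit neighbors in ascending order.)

BFS from vertex 5 (neighbors processed in ascending order):
Visit order: 5, 2, 6, 3, 1, 4, 0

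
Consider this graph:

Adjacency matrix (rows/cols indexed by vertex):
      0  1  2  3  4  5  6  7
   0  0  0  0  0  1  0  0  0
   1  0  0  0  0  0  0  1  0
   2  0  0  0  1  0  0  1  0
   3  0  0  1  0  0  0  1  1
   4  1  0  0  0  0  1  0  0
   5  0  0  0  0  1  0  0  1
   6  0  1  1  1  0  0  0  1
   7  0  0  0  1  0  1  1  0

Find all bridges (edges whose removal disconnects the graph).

A bridge is an edge whose removal increases the number of connected components.
Bridges found: (0,4), (1,6), (4,5), (5,7)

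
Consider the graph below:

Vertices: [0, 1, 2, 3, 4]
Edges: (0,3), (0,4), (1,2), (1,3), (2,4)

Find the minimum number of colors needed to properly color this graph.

The graph has a maximum clique of size 2 (lower bound on chromatic number).
A valid 3-coloring: {0: 0, 1: 0, 2: 1, 3: 1, 4: 2}.
No proper 2-coloring exists (verified by exhaustive search).
Chromatic number = 3.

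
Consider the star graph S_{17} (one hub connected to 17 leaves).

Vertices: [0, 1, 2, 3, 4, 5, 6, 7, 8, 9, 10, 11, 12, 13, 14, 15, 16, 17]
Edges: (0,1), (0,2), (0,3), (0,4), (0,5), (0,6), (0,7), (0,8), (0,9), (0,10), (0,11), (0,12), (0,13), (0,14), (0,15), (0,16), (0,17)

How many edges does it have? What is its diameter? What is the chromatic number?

Star graph S_{17}: the hub connects to all 17 leaves.
Edges = 17.
Diameter = 2 (any leaf to hub is 1, leaf to leaf through hub is 2).
Star graphs are bipartite (hub vs leaves), so chromatic number = 2.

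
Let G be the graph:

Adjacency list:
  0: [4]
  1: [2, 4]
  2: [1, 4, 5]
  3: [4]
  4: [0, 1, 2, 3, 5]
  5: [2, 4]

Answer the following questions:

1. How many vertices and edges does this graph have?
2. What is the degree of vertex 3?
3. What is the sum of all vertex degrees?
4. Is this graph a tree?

Count: 6 vertices, 7 edges.
Vertex 3 has neighbors [4], degree = 1.
Handshaking lemma: 2 * 7 = 14.
A tree on 6 vertices has 5 edges. This graph has 7 edges (2 extra). Not a tree.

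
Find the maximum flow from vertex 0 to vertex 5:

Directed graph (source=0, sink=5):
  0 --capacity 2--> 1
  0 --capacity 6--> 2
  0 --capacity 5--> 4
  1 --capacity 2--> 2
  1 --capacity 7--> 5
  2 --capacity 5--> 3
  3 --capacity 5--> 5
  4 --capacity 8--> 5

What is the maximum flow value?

Computing max flow:
  Flow on (0->1): 2/2
  Flow on (0->2): 5/6
  Flow on (0->4): 5/5
  Flow on (1->5): 2/7
  Flow on (2->3): 5/5
  Flow on (3->5): 5/5
  Flow on (4->5): 5/8
Maximum flow = 12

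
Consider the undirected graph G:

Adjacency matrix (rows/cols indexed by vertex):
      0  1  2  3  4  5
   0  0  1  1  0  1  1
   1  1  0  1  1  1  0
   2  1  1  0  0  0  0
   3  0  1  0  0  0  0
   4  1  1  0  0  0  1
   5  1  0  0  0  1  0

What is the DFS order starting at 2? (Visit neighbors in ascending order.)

DFS from vertex 2 (neighbors processed in ascending order):
Visit order: 2, 0, 1, 3, 4, 5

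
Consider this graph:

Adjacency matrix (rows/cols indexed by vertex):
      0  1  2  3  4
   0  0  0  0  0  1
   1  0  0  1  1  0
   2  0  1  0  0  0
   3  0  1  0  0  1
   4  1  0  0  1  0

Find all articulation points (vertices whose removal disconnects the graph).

An articulation point is a vertex whose removal disconnects the graph.
Articulation points: [1, 3, 4]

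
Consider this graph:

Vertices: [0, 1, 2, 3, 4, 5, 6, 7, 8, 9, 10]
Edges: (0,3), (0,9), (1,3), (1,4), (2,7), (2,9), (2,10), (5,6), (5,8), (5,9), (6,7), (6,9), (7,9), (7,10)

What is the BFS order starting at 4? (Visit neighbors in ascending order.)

BFS from vertex 4 (neighbors processed in ascending order):
Visit order: 4, 1, 3, 0, 9, 2, 5, 6, 7, 10, 8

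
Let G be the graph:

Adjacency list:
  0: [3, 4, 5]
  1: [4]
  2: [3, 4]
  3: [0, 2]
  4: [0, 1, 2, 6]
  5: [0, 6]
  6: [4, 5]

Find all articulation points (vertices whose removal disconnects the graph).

An articulation point is a vertex whose removal disconnects the graph.
Articulation points: [4]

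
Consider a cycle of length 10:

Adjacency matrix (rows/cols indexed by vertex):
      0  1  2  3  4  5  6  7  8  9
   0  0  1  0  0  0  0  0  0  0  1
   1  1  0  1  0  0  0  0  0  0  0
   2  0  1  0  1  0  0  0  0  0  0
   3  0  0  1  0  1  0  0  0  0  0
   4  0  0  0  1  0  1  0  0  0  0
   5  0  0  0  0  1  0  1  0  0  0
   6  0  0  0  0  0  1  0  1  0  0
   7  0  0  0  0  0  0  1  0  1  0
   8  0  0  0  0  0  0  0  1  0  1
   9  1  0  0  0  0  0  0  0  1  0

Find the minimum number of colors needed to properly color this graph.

This is an even cycle (C_10). Even cycles are bipartite.
Chromatic number = 2.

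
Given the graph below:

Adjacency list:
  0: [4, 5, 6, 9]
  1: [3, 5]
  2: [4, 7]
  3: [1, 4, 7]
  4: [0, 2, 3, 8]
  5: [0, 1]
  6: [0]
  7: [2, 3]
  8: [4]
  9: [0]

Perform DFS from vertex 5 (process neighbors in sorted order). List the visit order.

DFS from vertex 5 (neighbors processed in ascending order):
Visit order: 5, 0, 4, 2, 7, 3, 1, 8, 6, 9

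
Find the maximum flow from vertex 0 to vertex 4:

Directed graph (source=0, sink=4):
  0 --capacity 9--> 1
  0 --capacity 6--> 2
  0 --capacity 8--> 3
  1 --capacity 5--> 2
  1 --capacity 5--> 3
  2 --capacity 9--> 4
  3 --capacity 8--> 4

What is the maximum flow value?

Computing max flow:
  Flow on (0->1): 8/9
  Flow on (0->2): 6/6
  Flow on (0->3): 3/8
  Flow on (1->2): 3/5
  Flow on (1->3): 5/5
  Flow on (2->4): 9/9
  Flow on (3->4): 8/8
Maximum flow = 17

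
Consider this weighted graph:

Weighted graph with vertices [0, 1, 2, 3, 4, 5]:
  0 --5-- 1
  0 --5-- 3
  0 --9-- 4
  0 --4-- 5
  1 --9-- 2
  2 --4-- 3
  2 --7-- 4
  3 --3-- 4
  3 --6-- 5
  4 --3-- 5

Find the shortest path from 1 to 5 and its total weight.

Using Dijkstra's algorithm from vertex 1:
Shortest path: 1 -> 0 -> 5
Total weight: 5 + 4 = 9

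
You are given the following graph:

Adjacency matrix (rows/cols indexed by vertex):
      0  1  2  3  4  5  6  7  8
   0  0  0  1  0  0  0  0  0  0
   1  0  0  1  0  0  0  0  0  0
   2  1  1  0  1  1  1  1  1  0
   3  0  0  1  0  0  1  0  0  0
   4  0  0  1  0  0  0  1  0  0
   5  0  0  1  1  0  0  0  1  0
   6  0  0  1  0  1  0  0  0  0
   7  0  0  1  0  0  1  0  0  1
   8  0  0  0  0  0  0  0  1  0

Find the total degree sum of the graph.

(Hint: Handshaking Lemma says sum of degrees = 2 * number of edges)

Count edges: 11 edges.
By Handshaking Lemma: sum of degrees = 2 * 11 = 22.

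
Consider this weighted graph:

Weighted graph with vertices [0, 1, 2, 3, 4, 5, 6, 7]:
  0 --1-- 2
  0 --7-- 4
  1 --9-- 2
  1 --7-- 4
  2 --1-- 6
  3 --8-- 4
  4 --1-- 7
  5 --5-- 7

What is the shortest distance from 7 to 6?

Using Dijkstra's algorithm from vertex 7:
Shortest path: 7 -> 4 -> 0 -> 2 -> 6
Total weight: 1 + 7 + 1 + 1 = 10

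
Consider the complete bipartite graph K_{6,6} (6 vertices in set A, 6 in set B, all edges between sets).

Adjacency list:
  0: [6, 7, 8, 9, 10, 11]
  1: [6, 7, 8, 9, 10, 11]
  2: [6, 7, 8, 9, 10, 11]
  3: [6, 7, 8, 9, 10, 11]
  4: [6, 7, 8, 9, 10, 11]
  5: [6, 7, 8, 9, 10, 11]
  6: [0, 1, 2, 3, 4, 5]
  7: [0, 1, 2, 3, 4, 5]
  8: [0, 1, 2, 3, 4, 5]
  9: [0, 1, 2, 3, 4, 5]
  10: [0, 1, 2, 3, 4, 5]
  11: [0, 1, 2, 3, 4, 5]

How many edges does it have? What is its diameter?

K_{6,6} has 6 * 6 = 36 edges.
Any vertex reaches any opposite-side vertex in 1 step; same-side vertices reach in 2 steps via any opposite-side vertex.
Diameter = 2.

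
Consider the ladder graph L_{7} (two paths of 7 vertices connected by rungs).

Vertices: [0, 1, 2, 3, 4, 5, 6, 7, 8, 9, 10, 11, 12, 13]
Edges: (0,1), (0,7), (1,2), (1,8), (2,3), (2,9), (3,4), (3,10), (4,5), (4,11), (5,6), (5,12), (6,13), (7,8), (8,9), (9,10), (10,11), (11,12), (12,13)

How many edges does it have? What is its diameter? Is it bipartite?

Ladder graph L_{7}: 7 rungs + 2 * (7-1) path edges = 7 + 12 = 19 edges.
Diameter = 7.
Ladder graphs are bipartite (alternating coloring along each path).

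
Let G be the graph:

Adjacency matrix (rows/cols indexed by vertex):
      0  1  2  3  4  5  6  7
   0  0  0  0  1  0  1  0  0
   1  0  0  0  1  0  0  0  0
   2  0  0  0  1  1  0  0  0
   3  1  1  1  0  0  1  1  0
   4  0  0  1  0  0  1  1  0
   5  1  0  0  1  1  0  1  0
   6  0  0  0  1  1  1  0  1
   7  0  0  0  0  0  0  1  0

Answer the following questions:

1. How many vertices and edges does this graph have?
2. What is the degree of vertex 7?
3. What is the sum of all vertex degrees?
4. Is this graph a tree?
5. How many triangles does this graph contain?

Count: 8 vertices, 11 edges.
Vertex 7 has neighbors [6], degree = 1.
Handshaking lemma: 2 * 11 = 22.
A tree on 8 vertices has 7 edges. This graph has 11 edges (4 extra). Not a tree.
Number of triangles = 3.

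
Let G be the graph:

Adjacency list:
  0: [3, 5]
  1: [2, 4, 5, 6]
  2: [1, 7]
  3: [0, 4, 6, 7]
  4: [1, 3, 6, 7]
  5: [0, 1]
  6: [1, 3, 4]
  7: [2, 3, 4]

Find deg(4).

Vertex 4 has neighbors [1, 3, 6, 7], so deg(4) = 4.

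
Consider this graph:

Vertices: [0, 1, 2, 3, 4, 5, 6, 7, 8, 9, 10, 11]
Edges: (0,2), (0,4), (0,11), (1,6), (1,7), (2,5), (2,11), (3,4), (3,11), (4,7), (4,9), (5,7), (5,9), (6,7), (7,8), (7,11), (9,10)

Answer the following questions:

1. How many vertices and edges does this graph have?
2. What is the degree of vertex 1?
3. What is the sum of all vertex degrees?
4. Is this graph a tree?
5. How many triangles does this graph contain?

Count: 12 vertices, 17 edges.
Vertex 1 has neighbors [6, 7], degree = 2.
Handshaking lemma: 2 * 17 = 34.
A tree on 12 vertices has 11 edges. This graph has 17 edges (6 extra). Not a tree.
Number of triangles = 2.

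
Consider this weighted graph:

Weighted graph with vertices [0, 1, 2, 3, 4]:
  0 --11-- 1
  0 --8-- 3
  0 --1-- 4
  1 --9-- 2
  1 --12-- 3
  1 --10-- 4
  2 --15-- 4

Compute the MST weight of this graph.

Applying Kruskal's algorithm (sort edges by weight, add if no cycle):
  Add (0,4) w=1
  Add (0,3) w=8
  Add (1,2) w=9
  Add (1,4) w=10
  Skip (0,1) w=11 (creates cycle)
  Skip (1,3) w=12 (creates cycle)
  Skip (2,4) w=15 (creates cycle)
MST weight = 28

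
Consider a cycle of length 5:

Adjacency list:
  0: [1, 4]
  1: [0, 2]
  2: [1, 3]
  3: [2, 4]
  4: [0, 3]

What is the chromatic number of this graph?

This is an odd cycle (C_5). Odd cycles are not bipartite (any 2-coloring forces two adjacent vertices to match), and 3 colors suffice.
Chromatic number = 3.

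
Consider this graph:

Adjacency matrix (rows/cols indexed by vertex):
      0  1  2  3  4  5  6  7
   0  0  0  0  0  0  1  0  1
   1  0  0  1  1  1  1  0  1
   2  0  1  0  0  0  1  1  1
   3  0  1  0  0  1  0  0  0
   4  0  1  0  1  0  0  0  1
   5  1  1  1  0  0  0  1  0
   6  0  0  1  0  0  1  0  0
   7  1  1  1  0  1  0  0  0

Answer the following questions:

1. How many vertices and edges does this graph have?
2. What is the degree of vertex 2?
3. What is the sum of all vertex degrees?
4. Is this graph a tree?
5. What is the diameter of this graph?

Count: 8 vertices, 13 edges.
Vertex 2 has neighbors [1, 5, 6, 7], degree = 4.
Handshaking lemma: 2 * 13 = 26.
A tree on 8 vertices has 7 edges. This graph has 13 edges (6 extra). Not a tree.
Diameter (longest shortest path) = 3.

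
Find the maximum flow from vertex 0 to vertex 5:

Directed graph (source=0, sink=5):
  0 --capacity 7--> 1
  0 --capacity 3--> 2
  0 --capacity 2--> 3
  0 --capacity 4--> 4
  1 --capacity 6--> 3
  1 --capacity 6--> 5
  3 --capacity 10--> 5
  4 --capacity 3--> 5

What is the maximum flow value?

Computing max flow:
  Flow on (0->1): 7/7
  Flow on (0->3): 2/2
  Flow on (0->4): 3/4
  Flow on (1->3): 1/6
  Flow on (1->5): 6/6
  Flow on (3->5): 3/10
  Flow on (4->5): 3/3
Maximum flow = 12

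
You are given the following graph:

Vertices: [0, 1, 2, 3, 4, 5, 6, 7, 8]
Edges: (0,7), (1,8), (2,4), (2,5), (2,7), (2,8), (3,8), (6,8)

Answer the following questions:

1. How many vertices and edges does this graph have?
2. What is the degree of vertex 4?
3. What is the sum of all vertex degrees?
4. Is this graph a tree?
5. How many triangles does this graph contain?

Count: 9 vertices, 8 edges.
Vertex 4 has neighbors [2], degree = 1.
Handshaking lemma: 2 * 8 = 16.
A graph is a tree iff it is connected and has exactly n-1 edges. This graph is connected (all 9 vertices in one component) and has 9-1 = 8 edges. It is a tree.
Number of triangles = 0.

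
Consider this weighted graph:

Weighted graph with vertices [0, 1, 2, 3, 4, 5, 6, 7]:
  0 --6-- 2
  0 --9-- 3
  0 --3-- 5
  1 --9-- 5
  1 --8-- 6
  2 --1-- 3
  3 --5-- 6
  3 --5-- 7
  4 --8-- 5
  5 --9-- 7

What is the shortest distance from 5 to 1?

Using Dijkstra's algorithm from vertex 5:
Shortest path: 5 -> 1
Total weight: 9 = 9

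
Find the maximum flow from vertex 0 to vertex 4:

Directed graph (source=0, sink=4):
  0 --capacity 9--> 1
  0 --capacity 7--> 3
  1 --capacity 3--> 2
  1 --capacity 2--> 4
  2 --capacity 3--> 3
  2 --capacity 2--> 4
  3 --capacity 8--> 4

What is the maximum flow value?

Computing max flow:
  Flow on (0->1): 5/9
  Flow on (0->3): 7/7
  Flow on (1->2): 3/3
  Flow on (1->4): 2/2
  Flow on (2->3): 1/3
  Flow on (2->4): 2/2
  Flow on (3->4): 8/8
Maximum flow = 12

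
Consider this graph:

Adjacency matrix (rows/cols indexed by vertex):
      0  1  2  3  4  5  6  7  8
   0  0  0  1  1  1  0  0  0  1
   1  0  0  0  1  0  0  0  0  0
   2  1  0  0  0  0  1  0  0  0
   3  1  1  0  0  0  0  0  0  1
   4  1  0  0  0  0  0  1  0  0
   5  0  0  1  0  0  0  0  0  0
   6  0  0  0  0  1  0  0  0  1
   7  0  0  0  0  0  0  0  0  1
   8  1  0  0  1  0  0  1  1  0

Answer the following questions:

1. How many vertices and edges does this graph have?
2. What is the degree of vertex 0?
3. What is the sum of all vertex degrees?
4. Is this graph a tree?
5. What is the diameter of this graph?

Count: 9 vertices, 10 edges.
Vertex 0 has neighbors [2, 3, 4, 8], degree = 4.
Handshaking lemma: 2 * 10 = 20.
A tree on 9 vertices has 8 edges. This graph has 10 edges (2 extra). Not a tree.
Diameter (longest shortest path) = 4.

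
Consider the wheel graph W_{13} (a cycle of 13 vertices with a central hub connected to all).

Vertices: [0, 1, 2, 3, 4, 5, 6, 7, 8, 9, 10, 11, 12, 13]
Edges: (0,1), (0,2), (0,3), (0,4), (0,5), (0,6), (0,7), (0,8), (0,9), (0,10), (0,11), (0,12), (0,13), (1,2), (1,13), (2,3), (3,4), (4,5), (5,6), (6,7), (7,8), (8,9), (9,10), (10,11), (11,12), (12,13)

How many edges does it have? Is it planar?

Wheel graph W_{13}: 13 cycle edges + 13 spoke edges = 26 edges.
Total vertices: 14.
The graph is planar.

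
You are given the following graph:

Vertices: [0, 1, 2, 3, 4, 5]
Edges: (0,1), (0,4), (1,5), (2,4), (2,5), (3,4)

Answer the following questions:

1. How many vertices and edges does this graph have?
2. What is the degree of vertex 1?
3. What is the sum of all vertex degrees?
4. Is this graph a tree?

Count: 6 vertices, 6 edges.
Vertex 1 has neighbors [0, 5], degree = 2.
Handshaking lemma: 2 * 6 = 12.
A tree on 6 vertices has 5 edges. This graph has 6 edges (1 extra). Not a tree.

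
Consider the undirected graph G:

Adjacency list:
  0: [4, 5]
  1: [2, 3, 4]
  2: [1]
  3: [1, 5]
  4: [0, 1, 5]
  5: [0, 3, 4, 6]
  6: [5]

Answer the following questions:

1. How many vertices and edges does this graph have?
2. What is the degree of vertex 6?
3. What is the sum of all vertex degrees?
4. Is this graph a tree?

Count: 7 vertices, 8 edges.
Vertex 6 has neighbors [5], degree = 1.
Handshaking lemma: 2 * 8 = 16.
A tree on 7 vertices has 6 edges. This graph has 8 edges (2 extra). Not a tree.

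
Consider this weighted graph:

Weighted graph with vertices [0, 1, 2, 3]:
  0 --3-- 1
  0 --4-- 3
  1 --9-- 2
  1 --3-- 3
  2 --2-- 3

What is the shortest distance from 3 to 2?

Using Dijkstra's algorithm from vertex 3:
Shortest path: 3 -> 2
Total weight: 2 = 2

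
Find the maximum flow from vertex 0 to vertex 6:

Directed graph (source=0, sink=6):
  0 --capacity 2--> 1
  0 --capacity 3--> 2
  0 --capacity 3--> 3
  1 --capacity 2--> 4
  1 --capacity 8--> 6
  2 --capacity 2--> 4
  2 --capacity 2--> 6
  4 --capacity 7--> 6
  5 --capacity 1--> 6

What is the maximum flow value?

Computing max flow:
  Flow on (0->1): 2/2
  Flow on (0->2): 3/3
  Flow on (1->6): 2/8
  Flow on (2->4): 1/2
  Flow on (2->6): 2/2
  Flow on (4->6): 1/7
Maximum flow = 5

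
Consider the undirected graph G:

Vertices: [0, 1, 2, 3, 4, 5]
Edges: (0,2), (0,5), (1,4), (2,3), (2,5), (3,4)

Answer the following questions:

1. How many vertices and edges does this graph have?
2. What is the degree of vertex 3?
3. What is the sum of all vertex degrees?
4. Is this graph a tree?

Count: 6 vertices, 6 edges.
Vertex 3 has neighbors [2, 4], degree = 2.
Handshaking lemma: 2 * 6 = 12.
A tree on 6 vertices has 5 edges. This graph has 6 edges (1 extra). Not a tree.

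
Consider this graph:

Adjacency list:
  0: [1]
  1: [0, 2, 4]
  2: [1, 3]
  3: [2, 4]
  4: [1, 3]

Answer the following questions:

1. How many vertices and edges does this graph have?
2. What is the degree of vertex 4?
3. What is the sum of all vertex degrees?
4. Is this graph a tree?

Count: 5 vertices, 5 edges.
Vertex 4 has neighbors [1, 3], degree = 2.
Handshaking lemma: 2 * 5 = 10.
A tree on 5 vertices has 4 edges. This graph has 5 edges (1 extra). Not a tree.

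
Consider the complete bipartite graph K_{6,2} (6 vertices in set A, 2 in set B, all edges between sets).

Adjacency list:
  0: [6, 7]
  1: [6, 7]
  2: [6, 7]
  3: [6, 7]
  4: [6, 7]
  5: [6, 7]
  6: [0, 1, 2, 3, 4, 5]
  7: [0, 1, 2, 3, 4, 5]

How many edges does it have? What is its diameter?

K_{6,2} has 6 * 2 = 12 edges.
Any vertex reaches any opposite-side vertex in 1 step; same-side vertices reach in 2 steps via any opposite-side vertex.
Diameter = 2.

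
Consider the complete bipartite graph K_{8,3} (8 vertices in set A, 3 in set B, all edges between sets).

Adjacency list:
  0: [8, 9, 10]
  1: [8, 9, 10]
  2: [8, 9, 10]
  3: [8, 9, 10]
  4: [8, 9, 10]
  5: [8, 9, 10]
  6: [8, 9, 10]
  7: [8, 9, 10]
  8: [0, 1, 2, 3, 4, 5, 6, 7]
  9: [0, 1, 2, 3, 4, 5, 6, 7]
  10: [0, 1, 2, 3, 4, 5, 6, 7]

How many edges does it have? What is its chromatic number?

K_{8,3} has 8 * 3 = 24 edges.
Bipartite graphs have chromatic number 2 (color each partition differently).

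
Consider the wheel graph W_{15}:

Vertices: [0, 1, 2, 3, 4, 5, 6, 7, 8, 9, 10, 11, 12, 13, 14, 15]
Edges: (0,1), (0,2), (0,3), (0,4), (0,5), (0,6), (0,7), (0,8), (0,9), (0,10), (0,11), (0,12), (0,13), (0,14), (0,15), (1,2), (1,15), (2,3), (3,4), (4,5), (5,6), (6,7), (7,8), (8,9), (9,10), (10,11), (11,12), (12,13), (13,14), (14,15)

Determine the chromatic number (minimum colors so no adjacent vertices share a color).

W_{15} = C_{15} plus a hub adjacent to every cycle vertex.
The outer cycle needs 3 colors (odd cycle); the hub is adjacent to all of them so needs a fresh color.
Chromatic number = 3 + 1 = 4.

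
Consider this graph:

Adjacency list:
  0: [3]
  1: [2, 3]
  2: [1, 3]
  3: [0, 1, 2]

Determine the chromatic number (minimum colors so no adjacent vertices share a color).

The graph has a maximum clique of size 3 (lower bound on chromatic number).
A valid 3-coloring: {0: 1, 1: 1, 2: 2, 3: 0}.
Chromatic number = 3.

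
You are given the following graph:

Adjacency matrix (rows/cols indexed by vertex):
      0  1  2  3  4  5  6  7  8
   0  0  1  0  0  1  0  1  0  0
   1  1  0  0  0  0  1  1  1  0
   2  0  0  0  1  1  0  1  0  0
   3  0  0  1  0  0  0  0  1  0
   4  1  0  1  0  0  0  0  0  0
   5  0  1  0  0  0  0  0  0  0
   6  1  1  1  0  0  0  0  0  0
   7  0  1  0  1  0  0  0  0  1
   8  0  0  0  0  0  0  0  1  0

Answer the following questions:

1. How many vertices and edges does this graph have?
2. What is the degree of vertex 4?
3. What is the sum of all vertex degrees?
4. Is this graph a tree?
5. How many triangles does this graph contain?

Count: 9 vertices, 11 edges.
Vertex 4 has neighbors [0, 2], degree = 2.
Handshaking lemma: 2 * 11 = 22.
A tree on 9 vertices has 8 edges. This graph has 11 edges (3 extra). Not a tree.
Number of triangles = 1.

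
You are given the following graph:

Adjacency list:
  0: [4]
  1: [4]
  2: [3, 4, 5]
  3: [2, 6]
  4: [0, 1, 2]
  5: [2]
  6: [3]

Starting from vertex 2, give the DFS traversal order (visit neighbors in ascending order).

DFS from vertex 2 (neighbors processed in ascending order):
Visit order: 2, 3, 6, 4, 0, 1, 5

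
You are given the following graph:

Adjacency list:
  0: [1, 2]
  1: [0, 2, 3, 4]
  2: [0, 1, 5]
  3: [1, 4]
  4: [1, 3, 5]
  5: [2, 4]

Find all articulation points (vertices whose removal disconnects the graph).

No articulation points. The graph is biconnected.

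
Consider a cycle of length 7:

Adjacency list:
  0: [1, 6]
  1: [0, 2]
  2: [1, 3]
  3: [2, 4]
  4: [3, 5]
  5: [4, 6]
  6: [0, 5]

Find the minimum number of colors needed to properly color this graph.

This is an odd cycle (C_7). Odd cycles are not bipartite (any 2-coloring forces two adjacent vertices to match), and 3 colors suffice.
Chromatic number = 3.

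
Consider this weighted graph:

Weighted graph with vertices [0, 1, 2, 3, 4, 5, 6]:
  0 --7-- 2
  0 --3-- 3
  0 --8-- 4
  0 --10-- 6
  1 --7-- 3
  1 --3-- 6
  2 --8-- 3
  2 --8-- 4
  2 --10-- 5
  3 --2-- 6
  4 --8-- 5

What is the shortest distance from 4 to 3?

Using Dijkstra's algorithm from vertex 4:
Shortest path: 4 -> 0 -> 3
Total weight: 8 + 3 = 11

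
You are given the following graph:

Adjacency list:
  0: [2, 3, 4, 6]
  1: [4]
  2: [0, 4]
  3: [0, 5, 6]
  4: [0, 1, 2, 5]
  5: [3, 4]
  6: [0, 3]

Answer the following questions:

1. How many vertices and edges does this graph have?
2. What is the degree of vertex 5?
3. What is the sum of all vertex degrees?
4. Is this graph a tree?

Count: 7 vertices, 9 edges.
Vertex 5 has neighbors [3, 4], degree = 2.
Handshaking lemma: 2 * 9 = 18.
A tree on 7 vertices has 6 edges. This graph has 9 edges (3 extra). Not a tree.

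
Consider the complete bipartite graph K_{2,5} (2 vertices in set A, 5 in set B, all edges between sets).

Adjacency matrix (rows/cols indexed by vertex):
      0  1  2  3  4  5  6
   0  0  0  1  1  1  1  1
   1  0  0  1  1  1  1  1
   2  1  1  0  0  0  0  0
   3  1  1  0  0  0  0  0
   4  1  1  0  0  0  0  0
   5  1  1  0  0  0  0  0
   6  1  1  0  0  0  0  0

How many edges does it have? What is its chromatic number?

K_{2,5} has 2 * 5 = 10 edges.
Bipartite graphs have chromatic number 2 (color each partition differently).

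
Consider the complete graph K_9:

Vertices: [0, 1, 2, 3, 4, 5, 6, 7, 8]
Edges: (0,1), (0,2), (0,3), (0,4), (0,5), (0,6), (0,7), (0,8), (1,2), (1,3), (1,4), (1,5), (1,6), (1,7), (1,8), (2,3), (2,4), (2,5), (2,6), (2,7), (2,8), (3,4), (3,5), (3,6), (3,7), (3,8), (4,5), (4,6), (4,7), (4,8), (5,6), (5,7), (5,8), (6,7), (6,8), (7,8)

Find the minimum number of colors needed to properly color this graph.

In K_9, every vertex is adjacent to every other vertex.
Each vertex needs a unique color.
Chromatic number = 9.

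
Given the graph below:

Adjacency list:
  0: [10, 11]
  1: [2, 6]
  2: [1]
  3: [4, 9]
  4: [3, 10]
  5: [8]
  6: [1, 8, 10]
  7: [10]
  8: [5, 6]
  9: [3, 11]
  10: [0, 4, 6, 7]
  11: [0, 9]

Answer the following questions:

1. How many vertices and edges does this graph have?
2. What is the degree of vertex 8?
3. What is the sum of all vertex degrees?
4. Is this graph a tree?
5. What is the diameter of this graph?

Count: 12 vertices, 12 edges.
Vertex 8 has neighbors [5, 6], degree = 2.
Handshaking lemma: 2 * 12 = 24.
A tree on 12 vertices has 11 edges. This graph has 12 edges (1 extra). Not a tree.
Diameter (longest shortest path) = 6.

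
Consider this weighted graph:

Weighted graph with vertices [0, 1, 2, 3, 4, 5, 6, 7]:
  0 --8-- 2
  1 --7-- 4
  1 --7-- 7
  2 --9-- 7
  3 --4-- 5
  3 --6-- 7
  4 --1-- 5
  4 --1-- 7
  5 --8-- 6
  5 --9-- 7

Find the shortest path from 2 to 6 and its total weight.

Using Dijkstra's algorithm from vertex 2:
Shortest path: 2 -> 7 -> 4 -> 5 -> 6
Total weight: 9 + 1 + 1 + 8 = 19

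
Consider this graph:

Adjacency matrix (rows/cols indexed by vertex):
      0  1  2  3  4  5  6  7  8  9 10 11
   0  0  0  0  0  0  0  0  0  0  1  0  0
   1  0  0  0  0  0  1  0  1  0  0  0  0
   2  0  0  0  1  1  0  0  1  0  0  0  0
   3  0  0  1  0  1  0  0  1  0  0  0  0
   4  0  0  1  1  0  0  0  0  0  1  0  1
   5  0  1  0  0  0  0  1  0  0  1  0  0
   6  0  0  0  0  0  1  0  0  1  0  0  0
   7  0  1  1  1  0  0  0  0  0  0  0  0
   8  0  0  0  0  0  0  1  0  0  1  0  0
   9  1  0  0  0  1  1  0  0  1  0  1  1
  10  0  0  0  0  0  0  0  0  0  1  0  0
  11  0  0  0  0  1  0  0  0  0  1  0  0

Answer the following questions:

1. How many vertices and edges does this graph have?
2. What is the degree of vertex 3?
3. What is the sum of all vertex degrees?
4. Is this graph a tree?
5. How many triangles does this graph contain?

Count: 12 vertices, 16 edges.
Vertex 3 has neighbors [2, 4, 7], degree = 3.
Handshaking lemma: 2 * 16 = 32.
A tree on 12 vertices has 11 edges. This graph has 16 edges (5 extra). Not a tree.
Number of triangles = 3.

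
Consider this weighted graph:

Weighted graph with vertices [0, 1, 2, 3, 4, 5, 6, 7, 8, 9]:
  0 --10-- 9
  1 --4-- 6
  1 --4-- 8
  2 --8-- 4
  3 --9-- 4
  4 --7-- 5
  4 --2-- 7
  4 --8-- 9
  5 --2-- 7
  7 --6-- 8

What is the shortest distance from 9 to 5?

Using Dijkstra's algorithm from vertex 9:
Shortest path: 9 -> 4 -> 7 -> 5
Total weight: 8 + 2 + 2 = 12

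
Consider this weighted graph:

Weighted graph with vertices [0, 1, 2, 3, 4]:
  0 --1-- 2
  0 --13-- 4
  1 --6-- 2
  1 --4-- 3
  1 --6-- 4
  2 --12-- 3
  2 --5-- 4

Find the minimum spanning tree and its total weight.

Applying Kruskal's algorithm (sort edges by weight, add if no cycle):
  Add (0,2) w=1
  Add (1,3) w=4
  Add (2,4) w=5
  Add (1,4) w=6
  Skip (1,2) w=6 (creates cycle)
  Skip (2,3) w=12 (creates cycle)
  Skip (0,4) w=13 (creates cycle)
MST weight = 16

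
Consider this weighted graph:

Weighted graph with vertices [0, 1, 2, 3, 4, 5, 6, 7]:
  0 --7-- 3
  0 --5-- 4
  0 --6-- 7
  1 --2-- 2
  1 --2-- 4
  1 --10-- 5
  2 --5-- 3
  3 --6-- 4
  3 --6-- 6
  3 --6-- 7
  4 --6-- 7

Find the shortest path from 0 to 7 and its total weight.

Using Dijkstra's algorithm from vertex 0:
Shortest path: 0 -> 7
Total weight: 6 = 6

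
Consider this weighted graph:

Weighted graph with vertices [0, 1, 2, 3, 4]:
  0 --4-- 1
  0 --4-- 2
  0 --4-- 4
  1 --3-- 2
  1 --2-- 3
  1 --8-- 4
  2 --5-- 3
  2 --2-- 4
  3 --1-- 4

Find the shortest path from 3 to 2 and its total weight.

Using Dijkstra's algorithm from vertex 3:
Shortest path: 3 -> 4 -> 2
Total weight: 1 + 2 = 3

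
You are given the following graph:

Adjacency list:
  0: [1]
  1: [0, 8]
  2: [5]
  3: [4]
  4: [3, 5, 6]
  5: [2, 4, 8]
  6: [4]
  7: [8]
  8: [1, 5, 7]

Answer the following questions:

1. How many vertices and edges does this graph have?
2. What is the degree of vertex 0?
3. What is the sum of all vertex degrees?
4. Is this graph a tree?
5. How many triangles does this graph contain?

Count: 9 vertices, 8 edges.
Vertex 0 has neighbors [1], degree = 1.
Handshaking lemma: 2 * 8 = 16.
A graph is a tree iff it is connected and has exactly n-1 edges. This graph is connected (all 9 vertices in one component) and has 9-1 = 8 edges. It is a tree.
Number of triangles = 0.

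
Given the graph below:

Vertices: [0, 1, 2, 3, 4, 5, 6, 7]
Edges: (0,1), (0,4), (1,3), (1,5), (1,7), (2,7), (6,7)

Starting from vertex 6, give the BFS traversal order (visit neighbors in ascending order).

BFS from vertex 6 (neighbors processed in ascending order):
Visit order: 6, 7, 1, 2, 0, 3, 5, 4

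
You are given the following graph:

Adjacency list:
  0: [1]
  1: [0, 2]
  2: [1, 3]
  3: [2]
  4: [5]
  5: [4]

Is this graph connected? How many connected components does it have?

Checking connectivity: the graph has 2 connected component(s).
Components: [[0, 1, 2, 3], [4, 5]]. The graph is NOT connected.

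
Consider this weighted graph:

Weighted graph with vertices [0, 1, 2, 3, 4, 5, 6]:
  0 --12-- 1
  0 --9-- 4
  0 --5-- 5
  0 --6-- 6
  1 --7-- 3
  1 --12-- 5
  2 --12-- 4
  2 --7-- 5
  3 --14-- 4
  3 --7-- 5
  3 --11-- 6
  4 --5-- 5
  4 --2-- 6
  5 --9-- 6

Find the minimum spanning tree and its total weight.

Applying Kruskal's algorithm (sort edges by weight, add if no cycle):
  Add (4,6) w=2
  Add (0,5) w=5
  Add (4,5) w=5
  Skip (0,6) w=6 (creates cycle)
  Add (1,3) w=7
  Add (2,5) w=7
  Add (3,5) w=7
  Skip (0,4) w=9 (creates cycle)
  Skip (5,6) w=9 (creates cycle)
  Skip (3,6) w=11 (creates cycle)
  Skip (0,1) w=12 (creates cycle)
  Skip (1,5) w=12 (creates cycle)
  Skip (2,4) w=12 (creates cycle)
  Skip (3,4) w=14 (creates cycle)
MST weight = 33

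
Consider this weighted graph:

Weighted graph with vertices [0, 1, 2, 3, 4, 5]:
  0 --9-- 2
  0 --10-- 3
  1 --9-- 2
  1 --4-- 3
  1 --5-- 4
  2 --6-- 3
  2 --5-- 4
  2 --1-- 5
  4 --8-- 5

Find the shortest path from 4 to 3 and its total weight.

Using Dijkstra's algorithm from vertex 4:
Shortest path: 4 -> 1 -> 3
Total weight: 5 + 4 = 9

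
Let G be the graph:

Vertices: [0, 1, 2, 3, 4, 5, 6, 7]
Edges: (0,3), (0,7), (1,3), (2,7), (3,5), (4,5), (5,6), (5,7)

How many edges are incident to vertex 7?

Vertex 7 has neighbors [0, 2, 5], so deg(7) = 3.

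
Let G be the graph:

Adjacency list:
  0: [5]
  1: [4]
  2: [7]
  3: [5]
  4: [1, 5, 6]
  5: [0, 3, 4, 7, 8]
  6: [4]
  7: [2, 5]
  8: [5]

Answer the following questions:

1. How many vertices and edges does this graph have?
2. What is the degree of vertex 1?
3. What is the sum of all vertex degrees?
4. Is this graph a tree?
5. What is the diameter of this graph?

Count: 9 vertices, 8 edges.
Vertex 1 has neighbors [4], degree = 1.
Handshaking lemma: 2 * 8 = 16.
A graph is a tree iff it is connected and has exactly n-1 edges. This graph is connected (all 9 vertices in one component) and has 9-1 = 8 edges. It is a tree.
Diameter (longest shortest path) = 4.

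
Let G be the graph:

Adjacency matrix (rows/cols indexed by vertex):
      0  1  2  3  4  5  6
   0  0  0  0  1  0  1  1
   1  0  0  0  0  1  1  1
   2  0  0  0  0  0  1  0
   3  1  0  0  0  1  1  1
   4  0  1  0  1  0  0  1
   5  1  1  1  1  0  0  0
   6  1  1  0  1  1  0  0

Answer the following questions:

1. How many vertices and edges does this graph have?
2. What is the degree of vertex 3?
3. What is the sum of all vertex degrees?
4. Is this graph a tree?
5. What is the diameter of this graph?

Count: 7 vertices, 11 edges.
Vertex 3 has neighbors [0, 4, 5, 6], degree = 4.
Handshaking lemma: 2 * 11 = 22.
A tree on 7 vertices has 6 edges. This graph has 11 edges (5 extra). Not a tree.
Diameter (longest shortest path) = 3.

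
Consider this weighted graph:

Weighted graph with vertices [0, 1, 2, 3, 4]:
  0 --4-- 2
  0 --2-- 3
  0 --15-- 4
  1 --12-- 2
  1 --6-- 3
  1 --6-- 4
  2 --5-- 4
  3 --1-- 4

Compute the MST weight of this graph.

Applying Kruskal's algorithm (sort edges by weight, add if no cycle):
  Add (3,4) w=1
  Add (0,3) w=2
  Add (0,2) w=4
  Skip (2,4) w=5 (creates cycle)
  Add (1,4) w=6
  Skip (1,3) w=6 (creates cycle)
  Skip (1,2) w=12 (creates cycle)
  Skip (0,4) w=15 (creates cycle)
MST weight = 13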